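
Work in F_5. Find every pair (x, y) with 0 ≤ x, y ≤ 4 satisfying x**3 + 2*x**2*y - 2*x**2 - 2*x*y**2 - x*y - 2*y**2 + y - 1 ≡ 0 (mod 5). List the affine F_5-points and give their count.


Affine F_5-points: {(2, 1), (4, 1)}; count = 2.

For each of the 25 pairs (x, y) ∈ F_5², evaluate f(x, y) mod 5. Record the zeros.
  x = 0: [0↦4, 1↦3, 2↦3, 3↦4, 4↦1]  zeros at y ∈ ∅
  x = 1: [0↦3, 1↦1, 2↦1, 3↦3, 4↦2]  zeros at y ∈ ∅
  x = 2: [0↦4, 1↦0, 2↦4, 3↦1, 4↦1]  zeros at y ∈ {1}
  x = 3: [0↦3, 1↦1, 2↦3, 3↦4, 4↦4]  zeros at y ∈ ∅
  x = 4: [0↦1, 1↦0, 2↦4, 3↦3, 4↦2]  zeros at y ∈ {1}
Collecting zeros: affine points = {(2, 1), (4, 1)}.
Total count |C(F_5)_aff| = 2.


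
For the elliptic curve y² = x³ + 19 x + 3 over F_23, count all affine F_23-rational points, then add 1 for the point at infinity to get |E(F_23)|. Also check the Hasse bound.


Affine points = {(0, 7), (0, 16), (1, 0), (2, 7), (2, 16), (3, 8), (3, 15), (5, 4), (5, 19), (8, 0), (9, 11), (9, 12), (11, 5), (11, 18), (12, 2), (12, 21), (13, 3), (13, 20), (14, 0), (15, 11), (15, 12), (17, 8), (17, 15), (18, 6), (18, 17), (19, 1), (19, 22), (21, 7), (21, 16), (22, 11), (22, 12)}; affine count = 31; |E(F_23)| = 32.

Discriminant check: Δ ∝ 4a³ + 27b² = 4·19³ + 27·3² = 4·6859 + 27·9 ≡ 10 (mod 23). Nonzero ⇒ E is nonsingular.
For each x ∈ F_23, compute rhs = x³ + 19·x + 3 mod 23, then count y ∈ F_23 with y² ≡ rhs.
  x = 0: rhs = 3, matching y values: 7, 16 (2 points).
  x = 1: rhs = 0, matching y values: 0 (1 points).
  x = 2: rhs = 3, matching y values: 7, 16 (2 points).
  x = 3: rhs = 18, matching y values: 8, 15 (2 points).
  x = 4: rhs = 5, matching y values: none (0 points).
  x = 5: rhs = 16, matching y values: 4, 19 (2 points).
  x = 6: rhs = 11, matching y values: none (0 points).
  x = 7: rhs = 19, matching y values: none (0 points).
  x = 8: rhs = 0, matching y values: 0 (1 points).
  x = 9: rhs = 6, matching y values: 11, 12 (2 points).
  x = 10: rhs = 20, matching y values: none (0 points).
  x = 11: rhs = 2, matching y values: 5, 18 (2 points).
  x = 12: rhs = 4, matching y values: 2, 21 (2 points).
  x = 13: rhs = 9, matching y values: 3, 20 (2 points).
  x = 14: rhs = 0, matching y values: 0 (1 points).
  x = 15: rhs = 6, matching y values: 11, 12 (2 points).
  x = 16: rhs = 10, matching y values: none (0 points).
  x = 17: rhs = 18, matching y values: 8, 15 (2 points).
  x = 18: rhs = 13, matching y values: 6, 17 (2 points).
  x = 19: rhs = 1, matching y values: 1, 22 (2 points).
  x = 20: rhs = 11, matching y values: none (0 points).
  x = 21: rhs = 3, matching y values: 7, 16 (2 points).
  x = 22: rhs = 6, matching y values: 11, 12 (2 points).
Total affine count: 31.
Full point count |E(F_23)| = 31 + 1 = 32.
Hasse bound: |32 − (23+1)| = |8| = 8 ≤ 2√23 ≈ 9.5917 ✓.


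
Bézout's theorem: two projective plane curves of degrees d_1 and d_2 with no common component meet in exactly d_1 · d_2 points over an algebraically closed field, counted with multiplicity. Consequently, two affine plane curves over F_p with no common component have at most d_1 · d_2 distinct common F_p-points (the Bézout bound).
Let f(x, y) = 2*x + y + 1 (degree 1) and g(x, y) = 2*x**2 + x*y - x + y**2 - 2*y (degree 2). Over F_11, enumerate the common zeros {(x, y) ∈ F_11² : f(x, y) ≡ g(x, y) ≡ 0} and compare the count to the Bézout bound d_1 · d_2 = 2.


Common zeros: ∅; count = 0; Bézout bound = 2.

deg(f) = 1, deg(g) = 2, so Bézout bound = 2.
Scan x ∈ F_11. For each x, list the y ∈ F_11 with f(x, y) ≡ 0 and those with g(x, y) ≡ 0 (mod 11); the common zeros in that column are the intersection.
  x = 0: f ≡ 0 at y ∈ {10}; g ≡ 0 at y ∈ {0, 2}; common: ∅.
  x = 1: f ≡ 0 at y ∈ {8}; g ≡ 0 at y ∈ ∅; common: ∅.
  x = 2: f ≡ 0 at y ∈ {6}; g ≡ 0 at y ∈ {4, 7}; common: ∅.
  x = 3: f ≡ 0 at y ∈ {4}; g ≡ 0 at y ∈ ∅; common: ∅.
  x = 4: f ≡ 0 at y ∈ {2}; g ≡ 0 at y ∈ ∅; common: ∅.
  x = 5: f ≡ 0 at y ∈ {0}; g ≡ 0 at y ∈ {2, 6}; common: ∅.
  x = 6: f ≡ 0 at y ∈ {9}; g ≡ 0 at y ∈ {0, 7}; common: ∅.
  x = 7: f ≡ 0 at y ∈ {7}; g ≡ 0 at y ∈ ∅; common: ∅.
  x = 8: f ≡ 0 at y ∈ {5}; g ≡ 0 at y ∈ ∅; common: ∅.
  x = 9: f ≡ 0 at y ∈ {3}; g ≡ 0 at y ∈ {6, 9}; common: ∅.
  x = 10: f ≡ 0 at y ∈ {1}; g ≡ 0 at y ∈ ∅; common: ∅.
Collecting: common zeros = ∅, so the count is 0.
Comparison with the Bézout bound: 0 ≤ 2 = deg(f)·deg(g), as expected for curves with no common component (the affine F_11-count falls short of the bound because intersections may lie at infinity, over extension fields, or carry multiplicity).


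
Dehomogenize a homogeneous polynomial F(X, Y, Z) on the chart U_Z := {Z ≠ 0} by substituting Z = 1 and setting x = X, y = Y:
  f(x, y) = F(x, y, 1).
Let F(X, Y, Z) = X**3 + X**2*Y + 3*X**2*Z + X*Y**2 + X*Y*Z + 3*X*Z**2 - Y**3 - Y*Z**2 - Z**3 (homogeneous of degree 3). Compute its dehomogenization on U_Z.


f(x, y) = x**3 + x**2*y + 3*x**2 + x*y**2 + x*y + 3*x - y**3 - y - 1

On U_Z we set Z = 1. Each monomial c·X^i·Y^j·Z^k in F becomes c·x^i·y^j·1^k = c·x^i·y^j.
Substituting Z = 1: F(X, Y, 1) = x**3 + x**2*y + 3*x**2 + x*y**2 + x*y + 3*x - y**3 - y - 1.
Note: deg(f) ≤ deg(F) = 3; strict inequality happens when F is divisible by Z (lost terms).


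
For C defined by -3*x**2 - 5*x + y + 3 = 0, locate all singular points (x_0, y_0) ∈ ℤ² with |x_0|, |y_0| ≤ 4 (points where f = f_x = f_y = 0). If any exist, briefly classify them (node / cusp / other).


No singular points in the scanned grid; C is smooth there.

Compute partial derivatives:
  f_x = -6*x - 5.
  f_y = 1.
f_y = 1 is a nonzero constant, so f_y never vanishes: no point (x, y) can satisfy f = f_x = f_y = 0. In particular no (x, y) ∈ {−4, ..., 4}² is singular; the curve is smooth.


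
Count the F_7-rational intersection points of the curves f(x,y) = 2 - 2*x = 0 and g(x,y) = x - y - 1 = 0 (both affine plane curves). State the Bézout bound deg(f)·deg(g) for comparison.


Common zeros: {(1, 0)}; count = 1; Bézout bound = 1.

deg(f) = 1, deg(g) = 1, so Bézout bound = 1.
Scan x ∈ F_7. For each x, list the y ∈ F_7 with f(x, y) ≡ 0 and those with g(x, y) ≡ 0 (mod 7); the common zeros in that column are the intersection.
  x = 0: f ≡ 0 at y ∈ ∅; g ≡ 0 at y ∈ {6}; common: ∅.
  x = 1: f ≡ 0 at y ∈ {0, 1, 2, 3, 4, 5, 6}; g ≡ 0 at y ∈ {0}; common: {0}.
  x = 2: f ≡ 0 at y ∈ ∅; g ≡ 0 at y ∈ {1}; common: ∅.
  x = 3: f ≡ 0 at y ∈ ∅; g ≡ 0 at y ∈ {2}; common: ∅.
  x = 4: f ≡ 0 at y ∈ ∅; g ≡ 0 at y ∈ {3}; common: ∅.
  x = 5: f ≡ 0 at y ∈ ∅; g ≡ 0 at y ∈ {4}; common: ∅.
  x = 6: f ≡ 0 at y ∈ ∅; g ≡ 0 at y ∈ {5}; common: ∅.
Collecting: common zeros = {(1, 0)}, so the count is 1.
Comparison with the Bézout bound: 1 ≤ 1 = deg(f)·deg(g), as expected for curves with no common component (the bound is attained).


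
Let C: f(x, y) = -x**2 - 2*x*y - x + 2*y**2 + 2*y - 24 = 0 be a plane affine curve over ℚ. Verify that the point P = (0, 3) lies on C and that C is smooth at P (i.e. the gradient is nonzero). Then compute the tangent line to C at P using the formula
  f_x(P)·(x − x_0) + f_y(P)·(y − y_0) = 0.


Tangent line at P: -7*x + 14*y - 42 = 0.

Step 1: f(0, 3) = 0, so P lies on C.
Step 2: partial derivatives
  f_x(x, y) = -2*x - 2*y - 1, f_y(x, y) = -2*x + 4*y + 2.
  f_x(P) = -7, f_y(P) = 14 (gradient nonzero, so P is smooth).
Step 3: tangent line at P: -7·(x − 0) + 14·(y − 3) = 0.
Expanding: -7*x + 14*y - 42 = 0.


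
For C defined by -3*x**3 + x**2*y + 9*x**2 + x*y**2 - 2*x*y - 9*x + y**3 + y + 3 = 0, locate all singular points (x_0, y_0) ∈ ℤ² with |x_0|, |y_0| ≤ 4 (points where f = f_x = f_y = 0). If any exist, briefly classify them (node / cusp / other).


Singular points: {(1, 0)}; classification: cusp.

Compute partial derivatives:
  f_x = -9*x**2 + 2*x*y + 18*x + y**2 - 2*y - 9.
  f_y = x**2 + 2*x*y - 2*x + 3*y**2 + 1.
Scan x_0 ∈ {−4, ..., 4}. For each x_0, f_y(x_0, y) is a polynomial in y; find its integer roots y ∈ {−4, ..., 4}, then test f_x and f at those candidates.
  x = -4: f_y(-4, y) = 3*y**2 - 8*y + 25; no integer root y with |y| ≤ 4.
  x = -3: f_y(-3, y) = 3*y**2 - 6*y + 16; no integer root y with |y| ≤ 4.
  x = -2: f_y(-2, y) = 3*y**2 - 4*y + 9; no integer root y with |y| ≤ 4.
  x = -1: f_y(-1, y) = 3*y**2 - 2*y + 4; no integer root y with |y| ≤ 4.
  x = 0: f_y(0, y) = 3*y**2 + 1; no integer root y with |y| ≤ 4.
  x = 1: f_y(1, y) = 3*y**2 + 2*y; vanishes at y ∈ {0}. (1, 0): f_x = 0, f = 0 — SINGULAR.
  x = 2: f_y(2, y) = 3*y**2 + 4*y + 1; vanishes at y ∈ {-1}. (2, -1): f_x = -10 ≠ 0.
  x = 3: f_y(3, y) = 3*y**2 + 6*y + 4; no integer root y with |y| ≤ 4.
  x = 4: f_y(4, y) = 3*y**2 + 8*y + 9; no integer root y with |y| ≤ 4.
Only singular point on the grid: (1, 0).
Classify: substitute x = 1 + u, y = 0 + v and expand: f = -3*u**3 + u**2*v + u*v**2 + v**3 + v**2.
No constant or linear terms (consistent with a singular point). Quadratic part: v**2. Cubic part: -3*u**3 + u**2*v + u*v**2 + v**3.
The quadratic part v**2 is a perfect square, so there is a single (double) tangent line v = 0, i.e. y = 0. Restricting the cubic part to that line (v = 0) leaves -3*u**3 ≠ 0, so f is not divisible by v and the branch is v² ≈ 3*u**3 to lowest order — this is a cusp.
Classification: cusp.


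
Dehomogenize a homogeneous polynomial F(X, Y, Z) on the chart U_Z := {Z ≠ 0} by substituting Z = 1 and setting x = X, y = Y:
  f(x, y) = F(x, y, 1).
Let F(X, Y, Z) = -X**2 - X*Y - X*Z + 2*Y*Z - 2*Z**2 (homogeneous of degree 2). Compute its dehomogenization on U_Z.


f(x, y) = -x**2 - x*y - x + 2*y - 2

On U_Z we set Z = 1. Each monomial c·X^i·Y^j·Z^k in F becomes c·x^i·y^j·1^k = c·x^i·y^j.
Substituting Z = 1: F(X, Y, 1) = -x**2 - x*y - x + 2*y - 2.
Note: deg(f) ≤ deg(F) = 2; strict inequality happens when F is divisible by Z (lost terms).


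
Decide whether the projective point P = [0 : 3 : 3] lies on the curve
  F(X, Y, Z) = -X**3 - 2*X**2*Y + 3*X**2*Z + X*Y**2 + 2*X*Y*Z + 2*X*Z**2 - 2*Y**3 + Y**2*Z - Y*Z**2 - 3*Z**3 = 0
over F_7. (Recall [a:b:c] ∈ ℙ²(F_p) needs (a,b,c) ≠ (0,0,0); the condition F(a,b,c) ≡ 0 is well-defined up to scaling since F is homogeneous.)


F(0,3,3) ≡ 5 (mod 7); P is NOT on the curve.

Evaluate F(0, 3, 3) term-by-term (mod 7).
  -X**3 ↦ -1·0·1·1 = 0
  -2*X**2*Y ↦ -2·0·3·1 = 0
  3*X**2*Z ↦ 3·0·1·3 = 0
  X*Y**2 ↦ 1·0·9·1 = 0
  2*X*Y*Z ↦ 2·0·3·3 = 0
  2*X*Z**2 ↦ 2·0·1·9 = 0
  -2*Y**3 ↦ -2·1·27·1 = -54
  Y**2*Z ↦ 1·1·9·3 = 27
  -Y*Z**2 ↦ -1·1·3·9 = -27
  -3*Z**3 ↦ -3·1·1·27 = -81
Sum: F(0, 3, 3) = (0) + (0) + (0) + (0) + (0) + (0) + (-54) + (27) + (-27) + (-81) = -135.
Reducing mod 7: -135 ≡ 5 (mod 7).
Since F(a, b, c) ≡ 5 ≠ 0 (mod 7), P does NOT lie on the curve.


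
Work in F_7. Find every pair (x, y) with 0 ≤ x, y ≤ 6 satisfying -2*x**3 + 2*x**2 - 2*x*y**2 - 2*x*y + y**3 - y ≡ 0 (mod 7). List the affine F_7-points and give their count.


Affine F_7-points: {(0, 0), (0, 1), (0, 6), (1, 0), (1, 3), (1, 6), (2, 4), (3, 3), (4, 1), (4, 3), (4, 4)}; count = 11.

For each of the 49 pairs (x, y) ∈ F_7², evaluate f(x, y) mod 7. Record the zeros.
  x = 0: [0↦0, 1↦0, 2↦6, 3↦3, 4↦4, 5↦1, 6↦0]  zeros at y ∈ {0, 1, 6}
  x = 1: [0↦0, 1↦3, 2↦1, 3↦0, 4↦6, 5↦4, 6↦0]  zeros at y ∈ {0, 3, 6}
  x = 2: [0↦6, 1↦5, 2↦2, 3↦3, 4↦0, 5↦6, 6↦6]  zeros at y ∈ {4}
  x = 3: [0↦6, 1↦1, 2↦4, 3↦0, 4↦2, 5↦2, 6↦6]  zeros at y ∈ {3}
  x = 4: [0↦2, 1↦0, 2↦2, 3↦0, 4↦0, 5↦1, 6↦2]  zeros at y ∈ {1, 3, 4}
  x = 5: [0↦3, 1↦4, 2↦5, 3↦5, 4↦3, 5↦5, 6↦3]  zeros at y ∈ ∅
  x = 6: [0↦4, 1↦1, 2↦1, 3↦3, 4↦6, 5↦2, 6↦4]  zeros at y ∈ ∅
Collecting zeros: affine points = {(0, 0), (0, 1), (0, 6), (1, 0), (1, 3), (1, 6), (2, 4), (3, 3), (4, 1), (4, 3), (4, 4)}.
Total count |C(F_7)_aff| = 11.


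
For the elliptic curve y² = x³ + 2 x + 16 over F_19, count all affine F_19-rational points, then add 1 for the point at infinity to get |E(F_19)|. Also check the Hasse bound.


Affine points = {(0, 4), (0, 15), (1, 0), (2, 3), (2, 16), (3, 7), (3, 12), (6, 4), (6, 15), (11, 1), (11, 18), (12, 1), (12, 18), (13, 4), (13, 15), (15, 1), (15, 18), (17, 2), (17, 17)}; affine count = 19; |E(F_19)| = 20.

Discriminant check: Δ ∝ 4a³ + 27b² = 4·2³ + 27·16² = 4·8 + 27·256 ≡ 9 (mod 19). Nonzero ⇒ E is nonsingular.
For each x ∈ F_19, compute rhs = x³ + 2·x + 16 mod 19, then count y ∈ F_19 with y² ≡ rhs.
  x = 0: rhs = 16, matching y values: 4, 15 (2 points).
  x = 1: rhs = 0, matching y values: 0 (1 points).
  x = 2: rhs = 9, matching y values: 3, 16 (2 points).
  x = 3: rhs = 11, matching y values: 7, 12 (2 points).
  x = 4: rhs = 12, matching y values: none (0 points).
  x = 5: rhs = 18, matching y values: none (0 points).
  x = 6: rhs = 16, matching y values: 4, 15 (2 points).
  x = 7: rhs = 12, matching y values: none (0 points).
  x = 8: rhs = 12, matching y values: none (0 points).
  x = 9: rhs = 3, matching y values: none (0 points).
  x = 10: rhs = 10, matching y values: none (0 points).
  x = 11: rhs = 1, matching y values: 1, 18 (2 points).
  x = 12: rhs = 1, matching y values: 1, 18 (2 points).
  x = 13: rhs = 16, matching y values: 4, 15 (2 points).
  x = 14: rhs = 14, matching y values: none (0 points).
  x = 15: rhs = 1, matching y values: 1, 18 (2 points).
  x = 16: rhs = 2, matching y values: none (0 points).
  x = 17: rhs = 4, matching y values: 2, 17 (2 points).
  x = 18: rhs = 13, matching y values: none (0 points).
Total affine count: 19.
Full point count |E(F_19)| = 19 + 1 = 20.
Hasse bound: |20 − (19+1)| = |0| = 0 ≤ 2√19 ≈ 8.7178 ✓.


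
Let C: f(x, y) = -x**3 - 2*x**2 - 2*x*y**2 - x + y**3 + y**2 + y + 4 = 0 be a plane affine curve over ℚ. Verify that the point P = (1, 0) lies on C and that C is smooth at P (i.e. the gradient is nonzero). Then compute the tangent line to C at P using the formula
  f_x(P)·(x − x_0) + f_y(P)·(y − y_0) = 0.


Tangent line at P: -8*x + y + 8 = 0.

Step 1: f(1, 0) = 0, so P lies on C.
Step 2: partial derivatives
  f_x(x, y) = -3*x**2 - 4*x - 2*y**2 - 1, f_y(x, y) = -4*x*y + 3*y**2 + 2*y + 1.
  f_x(P) = -8, f_y(P) = 1 (gradient nonzero, so P is smooth).
Step 3: tangent line at P: -8·(x − 1) + 1·(y − 0) = 0.
Expanding: -8*x + y + 8 = 0.


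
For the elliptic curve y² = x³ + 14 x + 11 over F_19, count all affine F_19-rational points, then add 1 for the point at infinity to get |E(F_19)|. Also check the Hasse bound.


Affine points = {(0, 7), (0, 12), (1, 8), (1, 11), (2, 3), (2, 16), (3, 2), (3, 17), (4, 6), (4, 13), (5, 4), (5, 15), (6, 8), (6, 11), (9, 7), (9, 12), (10, 7), (10, 12), (12, 8), (12, 11), (14, 5), (14, 14), (15, 9), (15, 10)}; affine count = 24; |E(F_19)| = 25.

Discriminant check: Δ ∝ 4a³ + 27b² = 4·14³ + 27·11² = 4·2744 + 27·121 ≡ 12 (mod 19). Nonzero ⇒ E is nonsingular.
For each x ∈ F_19, compute rhs = x³ + 14·x + 11 mod 19, then count y ∈ F_19 with y² ≡ rhs.
  x = 0: rhs = 11, matching y values: 7, 12 (2 points).
  x = 1: rhs = 7, matching y values: 8, 11 (2 points).
  x = 2: rhs = 9, matching y values: 3, 16 (2 points).
  x = 3: rhs = 4, matching y values: 2, 17 (2 points).
  x = 4: rhs = 17, matching y values: 6, 13 (2 points).
  x = 5: rhs = 16, matching y values: 4, 15 (2 points).
  x = 6: rhs = 7, matching y values: 8, 11 (2 points).
  x = 7: rhs = 15, matching y values: none (0 points).
  x = 8: rhs = 8, matching y values: none (0 points).
  x = 9: rhs = 11, matching y values: 7, 12 (2 points).
  x = 10: rhs = 11, matching y values: 7, 12 (2 points).
  x = 11: rhs = 14, matching y values: none (0 points).
  x = 12: rhs = 7, matching y values: 8, 11 (2 points).
  x = 13: rhs = 15, matching y values: none (0 points).
  x = 14: rhs = 6, matching y values: 5, 14 (2 points).
  x = 15: rhs = 5, matching y values: 9, 10 (2 points).
  x = 16: rhs = 18, matching y values: none (0 points).
  x = 17: rhs = 13, matching y values: none (0 points).
  x = 18: rhs = 15, matching y values: none (0 points).
Total affine count: 24.
Full point count |E(F_19)| = 24 + 1 = 25.
Hasse bound: |25 − (19+1)| = |5| = 5 ≤ 2√19 ≈ 8.7178 ✓.


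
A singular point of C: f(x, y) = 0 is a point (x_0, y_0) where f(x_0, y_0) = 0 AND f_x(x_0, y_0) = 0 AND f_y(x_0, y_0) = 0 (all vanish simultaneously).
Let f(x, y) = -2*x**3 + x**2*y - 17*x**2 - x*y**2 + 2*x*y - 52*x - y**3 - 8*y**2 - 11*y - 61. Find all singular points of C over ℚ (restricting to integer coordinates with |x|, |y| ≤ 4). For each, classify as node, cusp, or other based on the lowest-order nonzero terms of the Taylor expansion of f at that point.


Singular points: {(-3, -2)}; classification: node.

Compute partial derivatives:
  f_x = -6*x**2 + 2*x*y - 34*x - y**2 + 2*y - 52.
  f_y = x**2 - 2*x*y + 2*x - 3*y**2 - 16*y - 11.
Scan x_0 ∈ {−4, ..., 4}. For each x_0, f_y(x_0, y) is a polynomial in y; find its integer roots y ∈ {−4, ..., 4}, then test f_x and f at those candidates.
  x = -4: f_y(-4, y) = -3*y**2 - 8*y - 3; no integer root y with |y| ≤ 4.
  x = -3: f_y(-3, y) = -3*y**2 - 10*y - 8; vanishes at y ∈ {-2}. (-3, -2): f_x = 0, f = 0 — SINGULAR.
  x = -2: f_y(-2, y) = -3*y**2 - 12*y - 11; no integer root y with |y| ≤ 4.
  x = -1: f_y(-1, y) = -3*y**2 - 14*y - 12; no integer root y with |y| ≤ 4.
  x = 0: f_y(0, y) = -3*y**2 - 16*y - 11; no integer root y with |y| ≤ 4.
  x = 1: f_y(1, y) = -3*y**2 - 18*y - 8; no integer root y with |y| ≤ 4.
  x = 2: f_y(2, y) = -3*y**2 - 20*y - 3; no integer root y with |y| ≤ 4.
  x = 3: f_y(3, y) = -3*y**2 - 22*y + 4; no integer root y with |y| ≤ 4.
  x = 4: f_y(4, y) = -3*y**2 - 24*y + 13; no integer root y with |y| ≤ 4.
Only singular point on the grid: (-3, -2).
Classify: substitute x = -3 + u, y = -2 + v and expand: f = -2*u**3 + u**2*v - u**2 - u*v**2 - v**3 + v**2.
No constant or linear terms (consistent with a singular point). Quadratic part: -u**2 + v**2. Cubic part: -2*u**3 + u**2*v - u*v**2 - v**3.
The quadratic part v**2 - u**2 = (v − u)(v + u) splits into two distinct linear factors, so there are two distinct tangent lines y − -2 = ±(x − -3) — this is a node (ordinary double point).
Classification: node.


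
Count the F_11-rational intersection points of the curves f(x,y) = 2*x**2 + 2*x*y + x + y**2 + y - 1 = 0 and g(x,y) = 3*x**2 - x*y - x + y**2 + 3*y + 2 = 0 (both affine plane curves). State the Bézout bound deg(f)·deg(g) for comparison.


Common zeros: {(10, 1)}; count = 1; Bézout bound = 4.

deg(f) = 2, deg(g) = 2, so Bézout bound = 4.
Scan x ∈ F_11. For each x, list the y ∈ F_11 with f(x, y) ≡ 0 and those with g(x, y) ≡ 0 (mod 11); the common zeros in that column are the intersection.
  x = 0: f ≡ 0 at y ∈ {3, 7}; g ≡ 0 at y ∈ {9, 10}; common: ∅.
  x = 1: f ≡ 0 at y ∈ {9, 10}; g ≡ 0 at y ∈ ∅; common: ∅.
  x = 2: f ≡ 0 at y ∈ {3}; g ≡ 0 at y ∈ ∅; common: ∅.
  x = 3: f ≡ 0 at y ∈ ∅; g ≡ 0 at y ∈ ∅; common: ∅.
  x = 4: f ≡ 0 at y ∈ ∅; g ≡ 0 at y ∈ {5, 7}; common: ∅.
  x = 5: f ≡ 0 at y ∈ {1, 10}; g ≡ 0 at y ∈ ∅; common: ∅.
  x = 6: f ≡ 0 at y ∈ {0, 9}; g ≡ 0 at y ∈ {7}; common: ∅.
  x = 7: f ≡ 0 at y ∈ ∅; g ≡ 0 at y ∈ {6, 9}; common: ∅.
  x = 8: f ≡ 0 at y ∈ ∅; g ≡ 0 at y ∈ ∅; common: ∅.
  x = 9: f ≡ 0 at y ∈ {7}; g ≡ 0 at y ∈ {1, 5}; common: ∅.
  x = 10: f ≡ 0 at y ∈ {0, 1}; g ≡ 0 at y ∈ {1, 6}; common: {1}.
Collecting: common zeros = {(10, 1)}, so the count is 1.
Comparison with the Bézout bound: 1 ≤ 4 = deg(f)·deg(g), as expected for curves with no common component (the affine F_11-count falls short of the bound because intersections may lie at infinity, over extension fields, or carry multiplicity).


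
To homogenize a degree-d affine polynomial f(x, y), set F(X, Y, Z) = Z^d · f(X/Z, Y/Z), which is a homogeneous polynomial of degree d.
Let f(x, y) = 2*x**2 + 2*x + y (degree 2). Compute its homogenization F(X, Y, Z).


F(X, Y, Z) = 2*X**2 + 2*X*Z + Y*Z

deg(f) = 2.
Substitute x = X/Z, y = Y/Z into f, then multiply by Z^2.
  monomial 2·x^2·y^0 ↦ 2·X^2·Y^0·Z^0.
  monomial 2·x^1·y^0 ↦ 2·X^1·Y^0·Z^1.
  monomial 1·x^0·y^1 ↦ 1·X^0·Y^1·Z^1.
Collecting: F(X, Y, Z) = 2*X**2 + 2*X*Z + Y*Z.


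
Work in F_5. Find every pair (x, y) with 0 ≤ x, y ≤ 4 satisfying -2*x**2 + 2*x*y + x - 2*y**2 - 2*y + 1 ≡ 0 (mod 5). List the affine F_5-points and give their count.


Affine F_5-points: {(1, 0), (2, 0), (2, 1), (3, 3), (3, 4), (4, 4)}; count = 6.

For each of the 25 pairs (x, y) ∈ F_5², evaluate f(x, y) mod 5. Record the zeros.
  x = 0: [0↦1, 1↦2, 2↦4, 3↦2, 4↦1]  zeros at y ∈ ∅
  x = 1: [0↦0, 1↦3, 2↦2, 3↦2, 4↦3]  zeros at y ∈ {0}
  x = 2: [0↦0, 1↦0, 2↦1, 3↦3, 4↦1]  zeros at y ∈ {0, 1}
  x = 3: [0↦1, 1↦3, 2↦1, 3↦0, 4↦0]  zeros at y ∈ {3, 4}
  x = 4: [0↦3, 1↦2, 2↦2, 3↦3, 4↦0]  zeros at y ∈ {4}
Collecting zeros: affine points = {(1, 0), (2, 0), (2, 1), (3, 3), (3, 4), (4, 4)}.
Total count |C(F_5)_aff| = 6.


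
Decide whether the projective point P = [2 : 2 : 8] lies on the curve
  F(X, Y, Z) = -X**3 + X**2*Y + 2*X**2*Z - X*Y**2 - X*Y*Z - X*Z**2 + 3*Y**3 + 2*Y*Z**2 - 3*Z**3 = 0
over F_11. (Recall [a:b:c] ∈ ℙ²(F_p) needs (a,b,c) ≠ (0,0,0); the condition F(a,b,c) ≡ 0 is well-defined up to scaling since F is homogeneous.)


F(2,2,8) ≡ 4 (mod 11); P is NOT on the curve.

Evaluate F(2, 2, 8) term-by-term (mod 11).
  -X**3 ↦ -1·8·1·1 = -8
  X**2*Y ↦ 1·4·2·1 = 8
  2*X**2*Z ↦ 2·4·1·8 = 64
  -X*Y**2 ↦ -1·2·4·1 = -8
  -X*Y*Z ↦ -1·2·2·8 = -32
  -X*Z**2 ↦ -1·2·1·64 = -128
  3*Y**3 ↦ 3·1·8·1 = 24
  2*Y*Z**2 ↦ 2·1·2·64 = 256
  -3*Z**3 ↦ -3·1·1·512 = -1536
Sum: F(2, 2, 8) = (-8) + (8) + (64) + (-8) + (-32) + (-128) + (24) + (256) + (-1536) = -1360.
Reducing mod 11: -1360 ≡ 4 (mod 11).
Since F(a, b, c) ≡ 4 ≠ 0 (mod 11), P does NOT lie on the curve.


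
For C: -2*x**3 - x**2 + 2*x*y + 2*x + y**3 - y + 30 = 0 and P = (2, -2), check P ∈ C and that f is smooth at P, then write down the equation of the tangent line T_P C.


Tangent line at P: -30*x + 15*y + 90 = 0.

Step 1: f(2, -2) = 0, so P lies on C.
Step 2: partial derivatives
  f_x(x, y) = -6*x**2 - 2*x + 2*y + 2, f_y(x, y) = 2*x + 3*y**2 - 1.
  f_x(P) = -30, f_y(P) = 15 (gradient nonzero, so P is smooth).
Step 3: tangent line at P: -30·(x − 2) + 15·(y − -2) = 0.
Expanding: -30*x + 15*y + 90 = 0.


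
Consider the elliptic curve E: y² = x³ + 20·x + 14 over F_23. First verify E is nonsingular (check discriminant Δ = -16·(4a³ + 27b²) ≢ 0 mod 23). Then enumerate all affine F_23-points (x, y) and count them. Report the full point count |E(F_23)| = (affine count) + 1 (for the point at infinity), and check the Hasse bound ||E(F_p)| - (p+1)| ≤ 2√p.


Affine points = {(1, 9), (1, 14), (2, 4), (2, 19), (3, 3), (3, 20), (5, 3), (5, 20), (9, 7), (9, 16), (10, 8), (10, 15), (11, 1), (11, 22), (12, 2), (12, 21), (14, 5), (14, 18), (15, 3), (15, 20), (17, 0), (19, 10), (19, 13), (21, 9), (21, 14), (22, 4), (22, 19)}; affine count = 27; |E(F_23)| = 28.

Discriminant check: Δ ∝ 4a³ + 27b² = 4·20³ + 27·14² = 4·8000 + 27·196 ≡ 9 (mod 23). Nonzero ⇒ E is nonsingular.
For each x ∈ F_23, compute rhs = x³ + 20·x + 14 mod 23, then count y ∈ F_23 with y² ≡ rhs.
  x = 0: rhs = 14, matching y values: none (0 points).
  x = 1: rhs = 12, matching y values: 9, 14 (2 points).
  x = 2: rhs = 16, matching y values: 4, 19 (2 points).
  x = 3: rhs = 9, matching y values: 3, 20 (2 points).
  x = 4: rhs = 20, matching y values: none (0 points).
  x = 5: rhs = 9, matching y values: 3, 20 (2 points).
  x = 6: rhs = 5, matching y values: none (0 points).
  x = 7: rhs = 14, matching y values: none (0 points).
  x = 8: rhs = 19, matching y values: none (0 points).
  x = 9: rhs = 3, matching y values: 7, 16 (2 points).
  x = 10: rhs = 18, matching y values: 8, 15 (2 points).
  x = 11: rhs = 1, matching y values: 1, 22 (2 points).
  x = 12: rhs = 4, matching y values: 2, 21 (2 points).
  x = 13: rhs = 10, matching y values: none (0 points).
  x = 14: rhs = 2, matching y values: 5, 18 (2 points).
  x = 15: rhs = 9, matching y values: 3, 20 (2 points).
  x = 16: rhs = 14, matching y values: none (0 points).
  x = 17: rhs = 0, matching y values: 0 (1 points).
  x = 18: rhs = 19, matching y values: none (0 points).
  x = 19: rhs = 8, matching y values: 10, 13 (2 points).
  x = 20: rhs = 19, matching y values: none (0 points).
  x = 21: rhs = 12, matching y values: 9, 14 (2 points).
  x = 22: rhs = 16, matching y values: 4, 19 (2 points).
Total affine count: 27.
Full point count |E(F_23)| = 27 + 1 = 28.
Hasse bound: |28 − (23+1)| = |4| = 4 ≤ 2√23 ≈ 9.5917 ✓.


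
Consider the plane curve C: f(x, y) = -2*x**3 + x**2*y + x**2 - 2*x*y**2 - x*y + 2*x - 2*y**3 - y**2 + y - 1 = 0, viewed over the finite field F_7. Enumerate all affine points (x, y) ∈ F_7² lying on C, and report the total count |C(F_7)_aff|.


Affine F_7-points: {(1, 0), (3, 1), (3, 2), (3, 4), (4, 0), (6, 0), (6, 5), (6, 6)}; count = 8.

For each of the 49 pairs (x, y) ∈ F_7², evaluate f(x, y) mod 7. Record the zeros.
  x = 0: [0↦6, 1↦4, 2↦2, 3↦2, 4↦6, 5↦2, 6↦6]  zeros at y ∈ ∅
  x = 1: [0↦0, 1↦3, 2↦2, 3↦6, 4↦3, 5↦2, 6↦5]  zeros at y ∈ {0}
  x = 2: [0↦5, 1↦1, 2↦3, 3↦6, 4↦5, 5↦2, 6↦6]  zeros at y ∈ ∅
  x = 3: [0↦2, 1↦0, 2↦0, 3↦4, 4↦0, 5↦4, 6↦4]  zeros at y ∈ {1, 2, 4}
  x = 4: [0↦0, 1↦2, 2↦2, 3↦2, 4↦4, 5↦3, 6↦1]  zeros at y ∈ {0}
  x = 5: [0↦1, 1↦2, 2↦4, 3↦2, 4↦5, 5↦1, 6↦6]  zeros at y ∈ ∅
  x = 6: [0↦0, 1↦2, 2↦1, 3↦6, 4↦5, 5↦0, 6↦0]  zeros at y ∈ {0, 5, 6}
Collecting zeros: affine points = {(1, 0), (3, 1), (3, 2), (3, 4), (4, 0), (6, 0), (6, 5), (6, 6)}.
Total count |C(F_7)_aff| = 8.


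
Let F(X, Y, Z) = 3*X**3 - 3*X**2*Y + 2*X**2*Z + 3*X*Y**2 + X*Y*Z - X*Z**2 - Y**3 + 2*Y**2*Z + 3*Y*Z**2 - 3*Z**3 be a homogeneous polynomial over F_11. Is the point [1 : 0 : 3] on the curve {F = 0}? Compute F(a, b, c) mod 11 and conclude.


F(1,0,3) ≡ 7 (mod 11); P is NOT on the curve.

Evaluate F(1, 0, 3) term-by-term (mod 11).
  3*X**3 ↦ 3·1·1·1 = 3
  -3*X**2*Y ↦ -3·1·0·1 = 0
  2*X**2*Z ↦ 2·1·1·3 = 6
  3*X*Y**2 ↦ 3·1·0·1 = 0
  X*Y*Z ↦ 1·1·0·3 = 0
  -X*Z**2 ↦ -1·1·1·9 = -9
  -Y**3 ↦ -1·1·0·1 = 0
  2*Y**2*Z ↦ 2·1·0·3 = 0
  3*Y*Z**2 ↦ 3·1·0·9 = 0
  -3*Z**3 ↦ -3·1·1·27 = -81
Sum: F(1, 0, 3) = (3) + (0) + (6) + (0) + (0) + (-9) + (0) + (0) + (0) + (-81) = -81.
Reducing mod 11: -81 ≡ 7 (mod 11).
Since F(a, b, c) ≡ 7 ≠ 0 (mod 11), P does NOT lie on the curve.


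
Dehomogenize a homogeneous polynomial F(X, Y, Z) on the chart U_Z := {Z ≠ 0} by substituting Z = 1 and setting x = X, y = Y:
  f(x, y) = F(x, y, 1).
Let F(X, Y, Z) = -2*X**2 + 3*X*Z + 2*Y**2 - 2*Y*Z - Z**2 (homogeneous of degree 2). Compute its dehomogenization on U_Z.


f(x, y) = -2*x**2 + 3*x + 2*y**2 - 2*y - 1

On U_Z we set Z = 1. Each monomial c·X^i·Y^j·Z^k in F becomes c·x^i·y^j·1^k = c·x^i·y^j.
Substituting Z = 1: F(X, Y, 1) = -2*x**2 + 3*x + 2*y**2 - 2*y - 1.
Note: deg(f) ≤ deg(F) = 2; strict inequality happens when F is divisible by Z (lost terms).


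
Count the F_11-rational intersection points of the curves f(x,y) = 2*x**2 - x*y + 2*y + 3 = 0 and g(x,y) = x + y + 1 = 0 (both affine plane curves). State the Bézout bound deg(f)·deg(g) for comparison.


Common zeros: {(2, 8)}; count = 1; Bézout bound = 2.

deg(f) = 2, deg(g) = 1, so Bézout bound = 2.
Scan x ∈ F_11. For each x, list the y ∈ F_11 with f(x, y) ≡ 0 and those with g(x, y) ≡ 0 (mod 11); the common zeros in that column are the intersection.
  x = 0: f ≡ 0 at y ∈ {4}; g ≡ 0 at y ∈ {10}; common: ∅.
  x = 1: f ≡ 0 at y ∈ {6}; g ≡ 0 at y ∈ {9}; common: ∅.
  x = 2: f ≡ 0 at y ∈ {0, 1, 2, 3, 4, 5, 6, 7, 8, 9, 10}; g ≡ 0 at y ∈ {8}; common: {8}.
  x = 3: f ≡ 0 at y ∈ {10}; g ≡ 0 at y ∈ {7}; common: ∅.
  x = 4: f ≡ 0 at y ∈ {1}; g ≡ 0 at y ∈ {6}; common: ∅.
  x = 5: f ≡ 0 at y ∈ {3}; g ≡ 0 at y ∈ {5}; common: ∅.
  x = 6: f ≡ 0 at y ∈ {5}; g ≡ 0 at y ∈ {4}; common: ∅.
  x = 7: f ≡ 0 at y ∈ {7}; g ≡ 0 at y ∈ {3}; common: ∅.
  x = 8: f ≡ 0 at y ∈ {9}; g ≡ 0 at y ∈ {2}; common: ∅.
  x = 9: f ≡ 0 at y ∈ {0}; g ≡ 0 at y ∈ {1}; common: ∅.
  x = 10: f ≡ 0 at y ∈ {2}; g ≡ 0 at y ∈ {0}; common: ∅.
Collecting: common zeros = {(2, 8)}, so the count is 1.
Comparison with the Bézout bound: 1 ≤ 2 = deg(f)·deg(g), as expected for curves with no common component (the affine F_11-count falls short of the bound because intersections may lie at infinity, over extension fields, or carry multiplicity).


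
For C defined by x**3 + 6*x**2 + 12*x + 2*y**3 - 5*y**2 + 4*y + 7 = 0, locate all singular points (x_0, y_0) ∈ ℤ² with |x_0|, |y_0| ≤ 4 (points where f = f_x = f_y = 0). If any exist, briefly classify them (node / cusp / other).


Singular points: {(-2, 1)}; classification: cusp.

Compute partial derivatives:
  f_x = 3*x**2 + 12*x + 12.
  f_y = 6*y**2 - 10*y + 4.
Scan x_0 ∈ {−4, ..., 4}. For each x_0, f_y(x_0, y) is a polynomial in y; find its integer roots y ∈ {−4, ..., 4}, then test f_x and f at those candidates.
  x = -4: f_y(-4, y) = 6*y**2 - 10*y + 4; vanishes at y ∈ {1}. (-4, 1): f_x = 12 ≠ 0.
  x = -3: f_y(-3, y) = 6*y**2 - 10*y + 4; vanishes at y ∈ {1}. (-3, 1): f_x = 3 ≠ 0.
  x = -2: f_y(-2, y) = 6*y**2 - 10*y + 4; vanishes at y ∈ {1}. (-2, 1): f_x = 0, f = 0 — SINGULAR.
  x = -1: f_y(-1, y) = 6*y**2 - 10*y + 4; vanishes at y ∈ {1}. (-1, 1): f_x = 3 ≠ 0.
  x = 0: f_y(0, y) = 6*y**2 - 10*y + 4; vanishes at y ∈ {1}. (0, 1): f_x = 12 ≠ 0.
  x = 1: f_y(1, y) = 6*y**2 - 10*y + 4; vanishes at y ∈ {1}. (1, 1): f_x = 27 ≠ 0.
  x = 2: f_y(2, y) = 6*y**2 - 10*y + 4; vanishes at y ∈ {1}. (2, 1): f_x = 48 ≠ 0.
  x = 3: f_y(3, y) = 6*y**2 - 10*y + 4; vanishes at y ∈ {1}. (3, 1): f_x = 75 ≠ 0.
  x = 4: f_y(4, y) = 6*y**2 - 10*y + 4; vanishes at y ∈ {1}. (4, 1): f_x = 108 ≠ 0.
Only singular point on the grid: (-2, 1).
Classify: substitute x = -2 + u, y = 1 + v and expand: f = u**3 + 2*v**3 + v**2.
No constant or linear terms (consistent with a singular point). Quadratic part: v**2. Cubic part: u**3 + 2*v**3.
The quadratic part v**2 is a perfect square, so there is a single (double) tangent line v = 0, i.e. y = 1. Restricting the cubic part to that line (v = 0) leaves u**3 ≠ 0, so f is not divisible by v and the branch is v² ≈ -u**3 to lowest order — this is a cusp.
Classification: cusp.


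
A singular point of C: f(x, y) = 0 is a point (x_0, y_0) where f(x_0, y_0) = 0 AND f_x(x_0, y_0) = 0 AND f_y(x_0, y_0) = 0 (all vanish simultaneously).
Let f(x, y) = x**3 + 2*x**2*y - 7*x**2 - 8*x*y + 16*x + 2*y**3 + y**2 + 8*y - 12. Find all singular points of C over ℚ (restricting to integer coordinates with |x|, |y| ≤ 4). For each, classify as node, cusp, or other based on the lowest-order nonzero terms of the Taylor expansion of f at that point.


Singular points: {(2, 0)}; classification: node.

Compute partial derivatives:
  f_x = 3*x**2 + 4*x*y - 14*x - 8*y + 16.
  f_y = 2*x**2 - 8*x + 6*y**2 + 2*y + 8.
Scan x_0 ∈ {−4, ..., 4}. For each x_0, f_y(x_0, y) is a polynomial in y; find its integer roots y ∈ {−4, ..., 4}, then test f_x and f at those candidates.
  x = -4: f_y(-4, y) = 6*y**2 + 2*y + 72; no integer root y with |y| ≤ 4.
  x = -3: f_y(-3, y) = 6*y**2 + 2*y + 50; no integer root y with |y| ≤ 4.
  x = -2: f_y(-2, y) = 6*y**2 + 2*y + 32; no integer root y with |y| ≤ 4.
  x = -1: f_y(-1, y) = 6*y**2 + 2*y + 18; no integer root y with |y| ≤ 4.
  x = 0: f_y(0, y) = 6*y**2 + 2*y + 8; no integer root y with |y| ≤ 4.
  x = 1: f_y(1, y) = 6*y**2 + 2*y + 2; no integer root y with |y| ≤ 4.
  x = 2: f_y(2, y) = 6*y**2 + 2*y; vanishes at y ∈ {0}. (2, 0): f_x = 0, f = 0 — SINGULAR.
  x = 3: f_y(3, y) = 6*y**2 + 2*y + 2; no integer root y with |y| ≤ 4.
  x = 4: f_y(4, y) = 6*y**2 + 2*y + 8; no integer root y with |y| ≤ 4.
Only singular point on the grid: (2, 0).
Classify: substitute x = 2 + u, y = 0 + v and expand: f = u**3 + 2*u**2*v - u**2 + 2*v**3 + v**2.
No constant or linear terms (consistent with a singular point). Quadratic part: -u**2 + v**2. Cubic part: u**3 + 2*u**2*v + 2*v**3.
The quadratic part v**2 - u**2 = (v − u)(v + u) splits into two distinct linear factors, so there are two distinct tangent lines y − 0 = ±(x − 2) — this is a node (ordinary double point).
Classification: node.


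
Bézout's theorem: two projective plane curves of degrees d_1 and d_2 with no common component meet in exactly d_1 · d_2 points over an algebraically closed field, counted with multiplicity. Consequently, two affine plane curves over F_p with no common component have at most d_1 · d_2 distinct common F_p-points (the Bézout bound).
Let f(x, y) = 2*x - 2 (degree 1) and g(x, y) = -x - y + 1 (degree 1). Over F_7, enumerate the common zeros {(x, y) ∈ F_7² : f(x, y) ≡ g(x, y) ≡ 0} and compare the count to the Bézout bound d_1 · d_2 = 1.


Common zeros: {(1, 0)}; count = 1; Bézout bound = 1.

deg(f) = 1, deg(g) = 1, so Bézout bound = 1.
Scan x ∈ F_7. For each x, list the y ∈ F_7 with f(x, y) ≡ 0 and those with g(x, y) ≡ 0 (mod 7); the common zeros in that column are the intersection.
  x = 0: f ≡ 0 at y ∈ ∅; g ≡ 0 at y ∈ {1}; common: ∅.
  x = 1: f ≡ 0 at y ∈ {0, 1, 2, 3, 4, 5, 6}; g ≡ 0 at y ∈ {0}; common: {0}.
  x = 2: f ≡ 0 at y ∈ ∅; g ≡ 0 at y ∈ {6}; common: ∅.
  x = 3: f ≡ 0 at y ∈ ∅; g ≡ 0 at y ∈ {5}; common: ∅.
  x = 4: f ≡ 0 at y ∈ ∅; g ≡ 0 at y ∈ {4}; common: ∅.
  x = 5: f ≡ 0 at y ∈ ∅; g ≡ 0 at y ∈ {3}; common: ∅.
  x = 6: f ≡ 0 at y ∈ ∅; g ≡ 0 at y ∈ {2}; common: ∅.
Collecting: common zeros = {(1, 0)}, so the count is 1.
Comparison with the Bézout bound: 1 ≤ 1 = deg(f)·deg(g), as expected for curves with no common component (the bound is attained).


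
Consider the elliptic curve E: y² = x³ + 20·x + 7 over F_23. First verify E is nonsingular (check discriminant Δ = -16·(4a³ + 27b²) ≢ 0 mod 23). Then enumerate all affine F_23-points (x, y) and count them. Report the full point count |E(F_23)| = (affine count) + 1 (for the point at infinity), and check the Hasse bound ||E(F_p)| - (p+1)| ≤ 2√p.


Affine points = {(2, 3), (2, 20), (3, 5), (3, 18), (4, 6), (4, 17), (5, 5), (5, 18), (8, 9), (8, 14), (13, 7), (13, 16), (14, 8), (14, 15), (15, 5), (15, 18), (17, 4), (17, 19), (18, 9), (18, 14), (19, 1), (19, 22), (20, 9), (20, 14), (22, 3), (22, 20)}; affine count = 26; |E(F_23)| = 27.

Discriminant check: Δ ∝ 4a³ + 27b² = 4·20³ + 27·7² = 4·8000 + 27·49 ≡ 19 (mod 23). Nonzero ⇒ E is nonsingular.
For each x ∈ F_23, compute rhs = x³ + 20·x + 7 mod 23, then count y ∈ F_23 with y² ≡ rhs.
  x = 0: rhs = 7, matching y values: none (0 points).
  x = 1: rhs = 5, matching y values: none (0 points).
  x = 2: rhs = 9, matching y values: 3, 20 (2 points).
  x = 3: rhs = 2, matching y values: 5, 18 (2 points).
  x = 4: rhs = 13, matching y values: 6, 17 (2 points).
  x = 5: rhs = 2, matching y values: 5, 18 (2 points).
  x = 6: rhs = 21, matching y values: none (0 points).
  x = 7: rhs = 7, matching y values: none (0 points).
  x = 8: rhs = 12, matching y values: 9, 14 (2 points).
  x = 9: rhs = 19, matching y values: none (0 points).
  x = 10: rhs = 11, matching y values: none (0 points).
  x = 11: rhs = 17, matching y values: none (0 points).
  x = 12: rhs = 20, matching y values: none (0 points).
  x = 13: rhs = 3, matching y values: 7, 16 (2 points).
  x = 14: rhs = 18, matching y values: 8, 15 (2 points).
  x = 15: rhs = 2, matching y values: 5, 18 (2 points).
  x = 16: rhs = 7, matching y values: none (0 points).
  x = 17: rhs = 16, matching y values: 4, 19 (2 points).
  x = 18: rhs = 12, matching y values: 9, 14 (2 points).
  x = 19: rhs = 1, matching y values: 1, 22 (2 points).
  x = 20: rhs = 12, matching y values: 9, 14 (2 points).
  x = 21: rhs = 5, matching y values: none (0 points).
  x = 22: rhs = 9, matching y values: 3, 20 (2 points).
Total affine count: 26.
Full point count |E(F_23)| = 26 + 1 = 27.
Hasse bound: |27 − (23+1)| = |3| = 3 ≤ 2√23 ≈ 9.5917 ✓.


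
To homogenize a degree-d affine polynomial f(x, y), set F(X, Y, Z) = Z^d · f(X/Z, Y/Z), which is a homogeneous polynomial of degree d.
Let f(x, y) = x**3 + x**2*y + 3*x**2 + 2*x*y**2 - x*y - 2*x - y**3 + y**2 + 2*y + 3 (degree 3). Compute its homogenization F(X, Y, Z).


F(X, Y, Z) = X**3 + X**2*Y + 3*X**2*Z + 2*X*Y**2 - X*Y*Z - 2*X*Z**2 - Y**3 + Y**2*Z + 2*Y*Z**2 + 3*Z**3

deg(f) = 3.
Substitute x = X/Z, y = Y/Z into f, then multiply by Z^3.
  monomial 1·x^3·y^0 ↦ 1·X^3·Y^0·Z^0.
  monomial 1·x^2·y^1 ↦ 1·X^2·Y^1·Z^0.
  monomial 3·x^2·y^0 ↦ 3·X^2·Y^0·Z^1.
  monomial 2·x^1·y^2 ↦ 2·X^1·Y^2·Z^0.
  monomial -1·x^1·y^1 ↦ -1·X^1·Y^1·Z^1.
  monomial -2·x^1·y^0 ↦ -2·X^1·Y^0·Z^2.
  monomial -1·x^0·y^3 ↦ -1·X^0·Y^3·Z^0.
  monomial 1·x^0·y^2 ↦ 1·X^0·Y^2·Z^1.
  monomial 2·x^0·y^1 ↦ 2·X^0·Y^1·Z^2.
  monomial 3·x^0·y^0 ↦ 3·X^0·Y^0·Z^3.
Collecting: F(X, Y, Z) = X**3 + X**2*Y + 3*X**2*Z + 2*X*Y**2 - X*Y*Z - 2*X*Z**2 - Y**3 + Y**2*Z + 2*Y*Z**2 + 3*Z**3.


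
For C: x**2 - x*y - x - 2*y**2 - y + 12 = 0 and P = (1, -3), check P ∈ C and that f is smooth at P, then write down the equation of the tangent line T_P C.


Tangent line at P: 4*x + 10*y + 26 = 0.

Step 1: f(1, -3) = 0, so P lies on C.
Step 2: partial derivatives
  f_x(x, y) = 2*x - y - 1, f_y(x, y) = -x - 4*y - 1.
  f_x(P) = 4, f_y(P) = 10 (gradient nonzero, so P is smooth).
Step 3: tangent line at P: 4·(x − 1) + 10·(y − -3) = 0.
Expanding: 4*x + 10*y + 26 = 0.


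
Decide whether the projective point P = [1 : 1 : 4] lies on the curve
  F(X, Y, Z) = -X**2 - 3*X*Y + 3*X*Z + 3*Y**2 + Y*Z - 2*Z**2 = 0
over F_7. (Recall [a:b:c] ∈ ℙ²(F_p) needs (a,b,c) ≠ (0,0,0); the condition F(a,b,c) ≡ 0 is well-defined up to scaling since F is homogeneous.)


F(1,1,4) ≡ 4 (mod 7); P is NOT on the curve.

Evaluate F(1, 1, 4) term-by-term (mod 7).
  -X**2 ↦ -1·1·1·1 = -1
  -3*X*Y ↦ -3·1·1·1 = -3
  3*X*Z ↦ 3·1·1·4 = 12
  3*Y**2 ↦ 3·1·1·1 = 3
  Y*Z ↦ 1·1·1·4 = 4
  -2*Z**2 ↦ -2·1·1·16 = -32
Sum: F(1, 1, 4) = (-1) + (-3) + (12) + (3) + (4) + (-32) = -17.
Reducing mod 7: -17 ≡ 4 (mod 7).
Since F(a, b, c) ≡ 4 ≠ 0 (mod 7), P does NOT lie on the curve.


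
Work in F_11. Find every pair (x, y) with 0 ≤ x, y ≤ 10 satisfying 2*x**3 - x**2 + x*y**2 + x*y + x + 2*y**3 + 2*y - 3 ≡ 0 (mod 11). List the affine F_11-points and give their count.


Affine F_11-points: {(1, 8), (2, 0), (2, 4), (2, 6), (3, 1), (3, 7), (4, 8), (7, 5), (9, 3), (10, 10)}; count = 10.

For each of the 121 pairs (x, y) ∈ F_11², evaluate f(x, y) mod 11. Record the zeros.
  x = 0: [0↦8, 1↦1, 2↦6, 3↦2, 4↦1, 5↦4, 6↦1, 7↦4, 8↦3, 9↦10, 10↦4]  zeros at y ∈ ∅
  x = 1: [0↦10, 1↦5, 2↦3, 3↦5, 4↦1, 5↦3, 6↦1, 7↦7, 8↦0, 9↦3, 10↦6]  zeros at y ∈ {8}
  x = 2: [0↦0, 1↦8, 2↦10, 3↦7, 4↦0, 5↦1, 6↦0, 7↦9, 8↦7, 9↦6, 10↦7]  zeros at y ∈ {0, 4, 6}
  x = 3: [0↦1, 1↦0, 2↦6, 3↦9, 4↦10, 5↦10, 6↦10, 7↦0, 8↦3, 9↦9, 10↦8]  zeros at y ∈ {1, 7}
  x = 4: [0↦3, 1↦4, 2↦3, 3↦1, 4↦10, 5↦9, 6↦10, 7↦3, 8↦0, 9↦2, 10↦10]  zeros at y ∈ {8}
  x = 5: [0↦7, 1↦10, 2↦2, 3↦6, 4↦1, 5↦10, 6↦1, 7↦8, 8↦10, 9↦8, 10↦3]  zeros at y ∈ ∅
  x = 6: [0↦3, 1↦8, 2↦4, 3↦3, 4↦6, 5↦3, 6↦6, 7↦5, 8↦1, 9↦6, 10↦10]  zeros at y ∈ ∅
  x = 7: [0↦3, 1↦10, 2↦10, 3↦4, 4↦4, 5↦0, 6↦4, 7↦6, 8↦7, 9↦8, 10↦10]  zeros at y ∈ {5}
  x = 8: [0↦8, 1↦6, 2↦10, 3↦10, 4↦7, 5↦2, 6↦7, 7↦1, 8↦7, 9↦4, 10↦4]  zeros at y ∈ ∅
  x = 9: [0↦8, 1↦8, 2↦5, 3↦0, 4↦5, 5↦10, 6↦5, 7↦2, 8↦2, 9↦6, 10↦4]  zeros at y ∈ {3}
  x = 10: [0↦4, 1↦6, 2↦7, 3↦8, 4↦10, 5↦3, 6↦10, 7↦10, 8↦4, 9↦4, 10↦0]  zeros at y ∈ {10}
Collecting zeros: affine points = {(1, 8), (2, 0), (2, 4), (2, 6), (3, 1), (3, 7), (4, 8), (7, 5), (9, 3), (10, 10)}.
Total count |C(F_11)_aff| = 10.
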